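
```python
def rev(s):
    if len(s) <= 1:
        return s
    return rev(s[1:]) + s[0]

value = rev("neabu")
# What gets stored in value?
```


rev("neabu")
= rev("eabu") + "n"
= rev("abu") + "e" + "n"
= rev("bu") + "a" + "e" + "n"
= rev("u") + "b" + "a" + "e" + "n"
= "u" + "b" + "a" + "e" + "n"
= "ubaen"


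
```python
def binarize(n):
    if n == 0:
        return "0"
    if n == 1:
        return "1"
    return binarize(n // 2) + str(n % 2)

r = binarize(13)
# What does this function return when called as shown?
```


binarize(13)
= binarize(6) + "1"
= binarize(3) + "0" + "1"
= binarize(1) + "1" + "0" + "1"
= "1" + "1" + "0" + "1"
= "1101"


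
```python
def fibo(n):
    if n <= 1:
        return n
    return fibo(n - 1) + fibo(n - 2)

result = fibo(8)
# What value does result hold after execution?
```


fibo(8)
= fibo(7) + fibo(6)
= (fibo(6) + fibo(5)) + fibo(6)
Computing bottom-up: fibo(0)=0, fibo(1)=1, fibo(2)=1, fibo(3)=2, fibo(4)=3, fibo(5)=5, fibo(6)=8, fibo(7)=13, fibo(8)=21
= 21


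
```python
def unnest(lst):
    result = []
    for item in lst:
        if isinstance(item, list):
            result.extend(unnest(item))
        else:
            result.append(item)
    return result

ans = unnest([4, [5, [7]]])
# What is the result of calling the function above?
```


unnest([4, [5, [7]]])
Processing each element:
  4 is not a list -> append 4
  [5, [7]] is a list -> unnest recursively -> [5, 7]
= [4, 5, 7]


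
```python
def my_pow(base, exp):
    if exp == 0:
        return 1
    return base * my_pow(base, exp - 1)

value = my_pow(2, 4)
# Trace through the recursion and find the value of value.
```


my_pow(2, 4)
= 2 * my_pow(2, 3)
= 2 * 2 * my_pow(2, 2)
= 2 * 2 * 2 * my_pow(2, 1)
= 2 * 2 * 2 * 2 * my_pow(2, 0)
= 2 * 2 * 2 * 2 * 1
= 16


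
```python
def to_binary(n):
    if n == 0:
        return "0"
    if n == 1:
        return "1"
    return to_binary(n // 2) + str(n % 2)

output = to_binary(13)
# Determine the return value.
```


to_binary(13)
= to_binary(6) + "1"
= to_binary(3) + "0" + "1"
= to_binary(1) + "1" + "0" + "1"
= "1" + "1" + "0" + "1"
= "1101"


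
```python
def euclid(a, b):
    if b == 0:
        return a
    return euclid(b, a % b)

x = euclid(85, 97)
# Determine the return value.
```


euclid(85, 97)
= euclid(97, 85 % 97) = euclid(97, 85)
= euclid(85, 97 % 85) = euclid(85, 12)
= euclid(12, 85 % 12) = euclid(12, 1)
= euclid(1, 12 % 1) = euclid(1, 0)
b == 0, return a = 1


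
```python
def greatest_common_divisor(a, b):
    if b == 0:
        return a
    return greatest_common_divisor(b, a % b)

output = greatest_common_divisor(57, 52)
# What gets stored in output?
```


greatest_common_divisor(57, 52)
= greatest_common_divisor(52, 57 % 52) = greatest_common_divisor(52, 5)
= greatest_common_divisor(5, 52 % 5) = greatest_common_divisor(5, 2)
= greatest_common_divisor(2, 5 % 2) = greatest_common_divisor(2, 1)
= greatest_common_divisor(1, 2 % 1) = greatest_common_divisor(1, 0)
b == 0, return a = 1


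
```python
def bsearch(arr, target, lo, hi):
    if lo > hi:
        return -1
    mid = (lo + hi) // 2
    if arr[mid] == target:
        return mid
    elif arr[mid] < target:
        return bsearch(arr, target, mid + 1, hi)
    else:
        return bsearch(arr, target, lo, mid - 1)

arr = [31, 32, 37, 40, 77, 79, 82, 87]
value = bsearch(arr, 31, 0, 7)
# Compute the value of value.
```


bsearch(arr, 31, 0, 7)
lo=0, hi=7, mid=3, arr[mid]=40
40 > 31, search left half
lo=0, hi=2, mid=1, arr[mid]=32
32 > 31, search left half
lo=0, hi=0, mid=0, arr[mid]=31
arr[0] == 31, found at index 0
= 0


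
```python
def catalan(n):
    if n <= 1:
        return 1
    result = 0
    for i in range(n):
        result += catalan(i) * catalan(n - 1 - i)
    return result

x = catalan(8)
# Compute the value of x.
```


catalan(8)
= sum of catalan(i) * catalan(8-1-i) for i in 0..7
First compute sub-values bottom-up:
  catalan(0) = 1, catalan(1) = 1
  catalan(2) = 1*1 + 1*1 = 2
  catalan(3) = 1*2 + 1*1 + 2*1 = 5
  catalan(4) = 1*5 + 1*2 + 2*1 + 5*1 = 14
  catalan(5) = 1*14 + 1*5 + 2*2 + 5*1 + 14*1 = 42
  catalan(6) = 1*42 + 1*14 + 2*5 + 5*2 + 14*1 + 42*1 = 132
  catalan(7) = 1*132 + 1*42 + 2*14 + 5*5 + 14*2 + 42*1 + 132*1 = 429
Now catalan(8):
  catalan(0)*catalan(7) = 1*429 = 429
  catalan(1)*catalan(6) = 1*132 = 132
  catalan(2)*catalan(5) = 2*42 = 84
  catalan(3)*catalan(4) = 5*14 = 70
  catalan(4)*catalan(3) = 14*5 = 70
  catalan(5)*catalan(2) = 42*2 = 84
  catalan(6)*catalan(1) = 132*1 = 132
  catalan(7)*catalan(0) = 429*1 = 429
= 429 + 132 + 84 + 70 + 70 + 84 + 132 + 429
= 1430


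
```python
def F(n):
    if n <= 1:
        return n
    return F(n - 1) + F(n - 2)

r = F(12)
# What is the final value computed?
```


F(12)
= F(11) + F(10)
= (F(10) + F(9)) + F(10)
Computing bottom-up: F(0)=0, F(1)=1, F(2)=1, F(3)=2, F(4)=3, F(5)=5, F(6)=8, F(7)=13, F(8)=21, F(9)=34, F(10)=55, F(11)=89, F(12)=144
= 144


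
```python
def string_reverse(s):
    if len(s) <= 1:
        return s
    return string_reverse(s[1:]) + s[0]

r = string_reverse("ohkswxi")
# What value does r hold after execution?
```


string_reverse("ohkswxi")
= string_reverse("hkswxi") + "o"
= string_reverse("kswxi") + "h" + "o"
= string_reverse("swxi") + "k" + "h" + "o"
= string_reverse("wxi") + "s" + "k" + "h" + "o"
= string_reverse("xi") + "w" + "s" + "k" + "h" + "o"
= string_reverse("i") + "x" + "w" + "s" + "k" + "h" + "o"
= "i" + "x" + "w" + "s" + "k" + "h" + "o"
= "ixwskho"


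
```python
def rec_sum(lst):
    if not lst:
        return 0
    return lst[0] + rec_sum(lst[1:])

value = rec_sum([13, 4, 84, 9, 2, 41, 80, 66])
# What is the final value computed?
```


rec_sum([13, 4, 84, 9, 2, 41, 80, 66])
= 13 + rec_sum([4, 84, 9, 2, 41, 80, 66])
= 13 + 4 + rec_sum([84, 9, 2, 41, 80, 66])
= 13 + 4 + 84 + rec_sum([9, 2, 41, 80, 66])
= 13 + 4 + 84 + 9 + rec_sum([2, 41, 80, 66])
= 13 + 4 + 84 + 9 + 2 + rec_sum([41, 80, 66])
= 13 + 4 + 84 + 9 + 2 + 41 + rec_sum([80, 66])
= 13 + 4 + 84 + 9 + 2 + 41 + 80 + rec_sum([66])
= 13 + 4 + 84 + 9 + 2 + 41 + 80 + 66 + rec_sum([])
= 13 + 4 + 84 + 9 + 2 + 41 + 80 + 66 + 0
= 299


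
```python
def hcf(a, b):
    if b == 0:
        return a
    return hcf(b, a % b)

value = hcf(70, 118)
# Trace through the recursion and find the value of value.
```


hcf(70, 118)
= hcf(118, 70 % 118) = hcf(118, 70)
= hcf(70, 118 % 70) = hcf(70, 48)
= hcf(48, 70 % 48) = hcf(48, 22)
= hcf(22, 48 % 22) = hcf(22, 4)
= hcf(4, 22 % 4) = hcf(4, 2)
= hcf(2, 4 % 2) = hcf(2, 0)
b == 0, return a = 2


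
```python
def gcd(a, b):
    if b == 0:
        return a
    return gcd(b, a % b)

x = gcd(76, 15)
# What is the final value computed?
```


gcd(76, 15)
= gcd(15, 76 % 15) = gcd(15, 1)
= gcd(1, 15 % 1) = gcd(1, 0)
b == 0, return a = 1


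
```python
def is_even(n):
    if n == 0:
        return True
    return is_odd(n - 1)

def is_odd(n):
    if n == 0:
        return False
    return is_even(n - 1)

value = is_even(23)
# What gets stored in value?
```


is_even(23)
= is_odd(22)
= is_even(21)
= is_odd(20)
= is_even(19)
= is_odd(18)
= is_even(17)
= is_odd(16)
= is_even(15)
= is_odd(14)
= is_even(13)
= is_odd(12)
= is_even(11)
= is_odd(10)
= is_even(9)
= is_odd(8)
= is_even(7)
= is_odd(6)
= is_even(5)
= is_odd(4)
= is_even(3)
= is_odd(2)
= is_even(1)
= is_odd(0)
n == 0: return False
= False


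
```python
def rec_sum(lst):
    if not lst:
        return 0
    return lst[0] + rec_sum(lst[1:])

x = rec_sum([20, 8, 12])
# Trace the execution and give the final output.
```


rec_sum([20, 8, 12])
= 20 + rec_sum([8, 12])
= 20 + 8 + rec_sum([12])
= 20 + 8 + 12 + rec_sum([])
= 20 + 8 + 12 + 0
= 40


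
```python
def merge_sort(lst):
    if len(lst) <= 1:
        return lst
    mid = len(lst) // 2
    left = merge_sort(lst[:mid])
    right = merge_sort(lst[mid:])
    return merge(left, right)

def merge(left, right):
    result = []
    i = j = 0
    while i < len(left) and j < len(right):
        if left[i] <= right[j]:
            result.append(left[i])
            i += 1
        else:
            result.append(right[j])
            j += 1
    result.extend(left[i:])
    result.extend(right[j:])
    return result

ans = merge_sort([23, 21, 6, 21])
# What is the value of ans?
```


merge_sort([23, 21, 6, 21])
Split into [23, 21] and [6, 21]
Left sorted: [21, 23]
Right sorted: [6, 21]
Merge [21, 23] and [6, 21]
= [6, 21, 21, 23]


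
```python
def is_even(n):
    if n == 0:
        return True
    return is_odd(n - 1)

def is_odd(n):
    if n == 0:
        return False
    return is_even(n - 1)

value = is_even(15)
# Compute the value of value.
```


is_even(15)
= is_odd(14)
= is_even(13)
= is_odd(12)
= is_even(11)
= is_odd(10)
= is_even(9)
= is_odd(8)
= is_even(7)
= is_odd(6)
= is_even(5)
= is_odd(4)
= is_even(3)
= is_odd(2)
= is_even(1)
= is_odd(0)
n == 0: return False
= False


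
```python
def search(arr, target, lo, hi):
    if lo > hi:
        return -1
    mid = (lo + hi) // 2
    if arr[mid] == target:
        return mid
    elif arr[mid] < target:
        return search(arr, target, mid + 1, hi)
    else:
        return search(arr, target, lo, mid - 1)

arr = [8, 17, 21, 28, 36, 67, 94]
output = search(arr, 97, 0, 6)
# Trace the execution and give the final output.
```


search(arr, 97, 0, 6)
lo=0, hi=6, mid=3, arr[mid]=28
28 < 97, search right half
lo=4, hi=6, mid=5, arr[mid]=67
67 < 97, search right half
lo=6, hi=6, mid=6, arr[mid]=94
94 < 97, search right half
lo > hi, target not found, return -1
= -1


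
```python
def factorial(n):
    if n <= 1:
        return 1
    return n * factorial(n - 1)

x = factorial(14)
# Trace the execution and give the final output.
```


factorial(14)
= 14 * factorial(13)
= 14 * 13 * factorial(12)
= 14 * 13 * 12 * factorial(11)
= 14 * 13 * 12 * 11 * factorial(10)
= 14 * 13 * 12 * 11 * 10 * factorial(9)
= 14 * 13 * 12 * 11 * 10 * 9 * factorial(8)
= 14 * 13 * 12 * 11 * 10 * 9 * 8 * factorial(7)
= 14 * 13 * 12 * 11 * 10 * 9 * 8 * 7 * factorial(6)
= 14 * 13 * 12 * 11 * 10 * 9 * 8 * 7 * 6 * factorial(5)
= 14 * 13 * 12 * 11 * 10 * 9 * 8 * 7 * 6 * 5 * factorial(4)
= 14 * 13 * 12 * 11 * 10 * 9 * 8 * 7 * 6 * 5 * 4 * factorial(3)
= 14 * 13 * 12 * 11 * 10 * 9 * 8 * 7 * 6 * 5 * 4 * 3 * factorial(2)
= 14 * 13 * 12 * 11 * 10 * 9 * 8 * 7 * 6 * 5 * 4 * 3 * 2 * factorial(1)
= 14 * 13 * 12 * 11 * 10 * 9 * 8 * 7 * 6 * 5 * 4 * 3 * 2 * 1
= 87178291200


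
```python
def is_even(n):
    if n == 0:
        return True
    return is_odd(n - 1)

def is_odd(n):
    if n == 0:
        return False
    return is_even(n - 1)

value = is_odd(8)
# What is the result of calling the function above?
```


is_odd(8)
= is_even(7)
= is_odd(6)
= is_even(5)
= is_odd(4)
= is_even(3)
= is_odd(2)
= is_even(1)
= is_odd(0)
n == 0: return False
= False


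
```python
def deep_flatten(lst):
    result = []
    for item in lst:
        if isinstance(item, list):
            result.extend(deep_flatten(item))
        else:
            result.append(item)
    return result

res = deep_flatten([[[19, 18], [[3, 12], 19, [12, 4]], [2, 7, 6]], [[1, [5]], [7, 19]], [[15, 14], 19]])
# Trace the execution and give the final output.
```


deep_flatten([[[19, 18], [[3, 12], 19, [12, 4]], [2, 7, 6]], [[1, [5]], [7, 19]], [[15, 14], 19]])
Processing each element:
  [[19, 18], [[3, 12], 19, [12, 4]], [2, 7, 6]] is a list -> deep_flatten recursively -> [19, 18, 3, 12, 19, 12, 4, 2, 7, 6]
  [[1, [5]], [7, 19]] is a list -> deep_flatten recursively -> [1, 5, 7, 19]
  [[15, 14], 19] is a list -> deep_flatten recursively -> [15, 14, 19]
= [19, 18, 3, 12, 19, 12, 4, 2, 7, 6, 1, 5, 7, 19, 15, 14, 19]


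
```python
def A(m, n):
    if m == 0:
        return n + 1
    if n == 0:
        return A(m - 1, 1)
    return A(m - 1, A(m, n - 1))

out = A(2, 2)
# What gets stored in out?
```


A(2, 2)
= A(1, A(2, 1))
First compute A(2, 1) = 5
= A(1, 5)
= 7


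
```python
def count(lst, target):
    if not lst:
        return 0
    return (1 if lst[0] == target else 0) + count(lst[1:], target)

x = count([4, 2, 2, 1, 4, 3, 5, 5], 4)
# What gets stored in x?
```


count([4, 2, 2, 1, 4, 3, 5, 5], 4)
lst[0]=4 == 4: 1 + count([2, 2, 1, 4, 3, 5, 5], 4)
lst[0]=2 != 4: 0 + count([2, 1, 4, 3, 5, 5], 4)
lst[0]=2 != 4: 0 + count([1, 4, 3, 5, 5], 4)
lst[0]=1 != 4: 0 + count([4, 3, 5, 5], 4)
lst[0]=4 == 4: 1 + count([3, 5, 5], 4)
lst[0]=3 != 4: 0 + count([5, 5], 4)
lst[0]=5 != 4: 0 + count([5], 4)
lst[0]=5 != 4: 0 + count([], 4)
= 2


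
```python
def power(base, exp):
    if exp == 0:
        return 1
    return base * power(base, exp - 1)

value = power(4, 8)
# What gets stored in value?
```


power(4, 8)
= 4 * power(4, 7)
= 4 * 4 * power(4, 6)
= 4 * 4 * 4 * power(4, 5)
= 4 * 4 * 4 * 4 * power(4, 4)
= 4 * 4 * 4 * 4 * 4 * power(4, 3)
= 4 * 4 * 4 * 4 * 4 * 4 * power(4, 2)
= 4 * 4 * 4 * 4 * 4 * 4 * 4 * power(4, 1)
= 4 * 4 * 4 * 4 * 4 * 4 * 4 * 4 * power(4, 0)
= 4 * 4 * 4 * 4 * 4 * 4 * 4 * 4 * 1
= 65536


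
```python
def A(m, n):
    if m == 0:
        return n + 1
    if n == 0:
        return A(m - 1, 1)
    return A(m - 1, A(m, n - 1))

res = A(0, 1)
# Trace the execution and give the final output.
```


A(0, 1)
m == 0: return 1 + 1 = 2
= 2


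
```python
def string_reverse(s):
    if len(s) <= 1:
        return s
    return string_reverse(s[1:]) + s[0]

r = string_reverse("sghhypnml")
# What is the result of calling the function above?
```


string_reverse("sghhypnml")
= string_reverse("ghhypnml") + "s"
= string_reverse("hhypnml") + "g" + "s"
= string_reverse("hypnml") + "h" + "g" + "s"
= string_reverse("ypnml") + "h" + "h" + "g" + "s"
= string_reverse("pnml") + "y" + "h" + "h" + "g" + "s"
= string_reverse("nml") + "p" + "y" + "h" + "h" + "g" + "s"
= string_reverse("ml") + "n" + "p" + "y" + "h" + "h" + "g" + "s"
= string_reverse("l") + "m" + "n" + "p" + "y" + "h" + "h" + "g" + "s"
= "l" + "m" + "n" + "p" + "y" + "h" + "h" + "g" + "s"
= "lmnpyhhgs"


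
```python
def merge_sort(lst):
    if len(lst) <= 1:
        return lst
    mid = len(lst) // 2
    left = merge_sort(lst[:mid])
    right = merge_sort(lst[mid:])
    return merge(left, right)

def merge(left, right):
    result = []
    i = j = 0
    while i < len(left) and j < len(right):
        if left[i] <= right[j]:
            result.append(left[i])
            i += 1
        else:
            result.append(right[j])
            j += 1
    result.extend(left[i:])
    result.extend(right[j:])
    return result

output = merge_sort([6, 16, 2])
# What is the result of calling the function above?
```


merge_sort([6, 16, 2])
Split into [6] and [16, 2]
Left sorted: [6]
Right sorted: [2, 16]
Merge [6] and [2, 16]
= [2, 6, 16]


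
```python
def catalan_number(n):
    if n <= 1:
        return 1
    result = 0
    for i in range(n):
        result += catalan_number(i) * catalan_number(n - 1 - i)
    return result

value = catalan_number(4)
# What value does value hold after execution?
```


catalan_number(4)
= sum of catalan_number(i) * catalan_number(4-1-i) for i in 0..3
First compute sub-values bottom-up:
  catalan_number(0) = 1, catalan_number(1) = 1
  catalan_number(2) = 1*1 + 1*1 = 2
  catalan_number(3) = 1*2 + 1*1 + 2*1 = 5
Now catalan_number(4):
  catalan_number(0)*catalan_number(3) = 1*5 = 5
  catalan_number(1)*catalan_number(2) = 1*2 = 2
  catalan_number(2)*catalan_number(1) = 2*1 = 2
  catalan_number(3)*catalan_number(0) = 5*1 = 5
= 5 + 2 + 2 + 5
= 14


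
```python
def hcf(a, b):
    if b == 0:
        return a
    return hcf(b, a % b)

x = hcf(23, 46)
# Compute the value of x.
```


hcf(23, 46)
= hcf(46, 23 % 46) = hcf(46, 23)
= hcf(23, 46 % 23) = hcf(23, 0)
b == 0, return a = 23


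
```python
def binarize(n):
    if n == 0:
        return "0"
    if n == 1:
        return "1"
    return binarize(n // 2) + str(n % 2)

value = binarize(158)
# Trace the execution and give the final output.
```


binarize(158)
= binarize(79) + "0"
= binarize(39) + "1" + "0"
= binarize(19) + "1" + "1" + "0"
= binarize(9) + "1" + "1" + "1" + "0"
= binarize(4) + "1" + "1" + "1" + "1" + "0"
= binarize(2) + "0" + "1" + "1" + "1" + "1" + "0"
= binarize(1) + "0" + "0" + "1" + "1" + "1" + "1" + "0"
= "1" + "0" + "0" + "1" + "1" + "1" + "1" + "0"
= "10011110"


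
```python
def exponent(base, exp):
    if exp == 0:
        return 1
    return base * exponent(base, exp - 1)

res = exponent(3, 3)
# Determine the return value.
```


exponent(3, 3)
= 3 * exponent(3, 2)
= 3 * 3 * exponent(3, 1)
= 3 * 3 * 3 * exponent(3, 0)
= 3 * 3 * 3 * 1
= 27


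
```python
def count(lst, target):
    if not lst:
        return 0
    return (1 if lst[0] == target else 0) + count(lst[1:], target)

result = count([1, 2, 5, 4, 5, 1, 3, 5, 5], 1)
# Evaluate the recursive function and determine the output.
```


count([1, 2, 5, 4, 5, 1, 3, 5, 5], 1)
lst[0]=1 == 1: 1 + count([2, 5, 4, 5, 1, 3, 5, 5], 1)
lst[0]=2 != 1: 0 + count([5, 4, 5, 1, 3, 5, 5], 1)
lst[0]=5 != 1: 0 + count([4, 5, 1, 3, 5, 5], 1)
lst[0]=4 != 1: 0 + count([5, 1, 3, 5, 5], 1)
lst[0]=5 != 1: 0 + count([1, 3, 5, 5], 1)
lst[0]=1 == 1: 1 + count([3, 5, 5], 1)
lst[0]=3 != 1: 0 + count([5, 5], 1)
lst[0]=5 != 1: 0 + count([5], 1)
lst[0]=5 != 1: 0 + count([], 1)
= 2


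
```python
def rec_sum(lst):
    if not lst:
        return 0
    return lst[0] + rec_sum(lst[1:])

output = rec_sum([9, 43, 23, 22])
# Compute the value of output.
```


rec_sum([9, 43, 23, 22])
= 9 + rec_sum([43, 23, 22])
= 9 + 43 + rec_sum([23, 22])
= 9 + 43 + 23 + rec_sum([22])
= 9 + 43 + 23 + 22 + rec_sum([])
= 9 + 43 + 23 + 22 + 0
= 97


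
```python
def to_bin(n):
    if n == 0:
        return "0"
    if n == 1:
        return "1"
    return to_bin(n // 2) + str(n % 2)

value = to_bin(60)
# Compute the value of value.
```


to_bin(60)
= to_bin(30) + "0"
= to_bin(15) + "0" + "0"
= to_bin(7) + "1" + "0" + "0"
= to_bin(3) + "1" + "1" + "0" + "0"
= to_bin(1) + "1" + "1" + "1" + "0" + "0"
= "1" + "1" + "1" + "1" + "0" + "0"
= "111100"


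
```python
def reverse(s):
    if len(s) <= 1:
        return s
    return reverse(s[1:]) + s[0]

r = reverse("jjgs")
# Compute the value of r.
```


reverse("jjgs")
= reverse("jgs") + "j"
= reverse("gs") + "j" + "j"
= reverse("s") + "g" + "j" + "j"
= "s" + "g" + "j" + "j"
= "sgjj"


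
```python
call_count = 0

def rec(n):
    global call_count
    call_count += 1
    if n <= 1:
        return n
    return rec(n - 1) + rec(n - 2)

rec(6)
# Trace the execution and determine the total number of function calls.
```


rec(6) calls rec(5) and rec(4); each non-base call branches into two more.
Let C(k) = total number of calls made by rec(k), including the call to rec(k) itself.
Base cases: C(0) = 1, C(1) = 1
Recurrence: C(k) = 1 + C(k-1) + C(k-2)
  C(2) = 1 + C(1) + C(0) = 1 + 1 + 1 = 3
  C(3) = 1 + C(2) + C(1) = 1 + 3 + 1 = 5
  C(4) = 1 + C(3) + C(2) = 1 + 5 + 3 = 9
  C(5) = 1 + C(4) + C(3) = 1 + 9 + 5 = 15
  C(6) = 1 + C(5) + C(4) = 1 + 15 + 9 = 25
Total calls = C(6) = 25


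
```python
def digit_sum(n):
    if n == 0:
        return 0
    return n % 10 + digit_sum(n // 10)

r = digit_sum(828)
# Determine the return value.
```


digit_sum(828)
= 8 + digit_sum(82)
= 8 + 2 + digit_sum(8)
= 8 + 2 + 8 + digit_sum(0)
= 8 + 2 + 8 + 0
= 18


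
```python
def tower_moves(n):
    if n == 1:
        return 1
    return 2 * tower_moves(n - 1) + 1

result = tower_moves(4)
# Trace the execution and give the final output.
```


tower_moves(4)
= 2 * tower_moves(3) + 1
= 2 * (2 * tower_moves(2) + 1) + 1
= 2 * (2 * (2 * tower_moves(1) + 1) + 1) + 1
Now compute bottom-up:
tower_moves(1) = 1
tower_moves(2) = 2 * 1 + 1 = 3
tower_moves(3) = 2 * 3 + 1 = 7
tower_moves(4) = 2 * 7 + 1 = 15
= 15


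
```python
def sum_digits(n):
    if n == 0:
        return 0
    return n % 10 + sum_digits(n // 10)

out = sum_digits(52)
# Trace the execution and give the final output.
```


sum_digits(52)
= 2 + sum_digits(5)
= 2 + 5 + sum_digits(0)
= 2 + 5 + 0
= 7


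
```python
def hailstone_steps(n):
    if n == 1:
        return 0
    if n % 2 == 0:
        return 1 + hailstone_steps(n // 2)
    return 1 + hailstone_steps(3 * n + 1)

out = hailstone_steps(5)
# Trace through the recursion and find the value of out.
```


hailstone_steps(5)
5 is odd -> 3*5+1 = 16 -> hailstone_steps(16)
16 is even -> hailstone_steps(8)
8 is even -> hailstone_steps(4)
4 is even -> hailstone_steps(2)
2 is even -> hailstone_steps(1)
Reached 1 after 5 steps
= 5


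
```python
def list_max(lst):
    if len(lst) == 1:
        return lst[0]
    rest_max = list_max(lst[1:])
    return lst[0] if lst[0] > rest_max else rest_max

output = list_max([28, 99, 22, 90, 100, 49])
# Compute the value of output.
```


list_max([28, 99, 22, 90, 100, 49])
= compare 28 with list_max([99, 22, 90, 100, 49])
= compare 99 with list_max([22, 90, 100, 49])
= compare 22 with list_max([90, 100, 49])
= compare 90 with list_max([100, 49])
= compare 100 with list_max([49])
Base: list_max([49]) = 49
compare 100 with 49: max = 100
compare 90 with 100: max = 100
compare 22 with 100: max = 100
compare 99 with 100: max = 100
compare 28 with 100: max = 100
= 100


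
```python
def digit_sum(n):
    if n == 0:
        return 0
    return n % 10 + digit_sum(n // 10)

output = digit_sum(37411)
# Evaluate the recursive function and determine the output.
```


digit_sum(37411)
= 1 + digit_sum(3741)
= 1 + 1 + digit_sum(374)
= 1 + 1 + 4 + digit_sum(37)
= 1 + 1 + 4 + 7 + digit_sum(3)
= 1 + 1 + 4 + 7 + 3 + digit_sum(0)
= 1 + 1 + 4 + 7 + 3 + 0
= 16


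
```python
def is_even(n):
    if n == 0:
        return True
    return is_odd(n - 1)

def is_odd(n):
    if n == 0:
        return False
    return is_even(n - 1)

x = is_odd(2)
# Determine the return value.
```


is_odd(2)
= is_even(1)
= is_odd(0)
n == 0: return False
= False


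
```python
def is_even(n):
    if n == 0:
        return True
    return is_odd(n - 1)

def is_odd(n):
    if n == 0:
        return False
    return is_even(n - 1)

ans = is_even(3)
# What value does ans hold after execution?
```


is_even(3)
= is_odd(2)
= is_even(1)
= is_odd(0)
n == 0: return False
= False


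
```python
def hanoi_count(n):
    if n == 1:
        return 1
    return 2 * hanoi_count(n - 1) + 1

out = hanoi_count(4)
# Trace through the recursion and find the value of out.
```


hanoi_count(4)
= 2 * hanoi_count(3) + 1
= 2 * (2 * hanoi_count(2) + 1) + 1
= 2 * (2 * (2 * hanoi_count(1) + 1) + 1) + 1
Now compute bottom-up:
hanoi_count(1) = 1
hanoi_count(2) = 2 * 1 + 1 = 3
hanoi_count(3) = 2 * 3 + 1 = 7
hanoi_count(4) = 2 * 7 + 1 = 15
= 15


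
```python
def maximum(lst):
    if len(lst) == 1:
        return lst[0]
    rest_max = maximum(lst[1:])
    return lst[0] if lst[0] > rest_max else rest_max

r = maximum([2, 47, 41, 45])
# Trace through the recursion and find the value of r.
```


maximum([2, 47, 41, 45])
= compare 2 with maximum([47, 41, 45])
= compare 47 with maximum([41, 45])
= compare 41 with maximum([45])
Base: maximum([45]) = 45
compare 41 with 45: max = 45
compare 47 with 45: max = 47
compare 2 with 47: max = 47
= 47


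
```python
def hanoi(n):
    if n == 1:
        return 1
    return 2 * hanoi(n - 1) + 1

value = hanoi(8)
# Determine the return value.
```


hanoi(8)
= 2 * hanoi(7) + 1
= 2 * (2 * hanoi(6) + 1) + 1
= 2 * (2 * (2 * hanoi(5) + 1) + 1) + 1
= 2 * (2 * (2 * (2 * hanoi(4) + 1) + 1) + 1) + 1
= 2 * (2 * (2 * (2 * (2 * hanoi(3) + 1) + 1) + 1) + 1) + 1
= 2 * (2 * (2 * (2 * (2 * (2 * hanoi(2) + 1) + 1) + 1) + 1) + 1) + 1
= 2 * (2 * (2 * (2 * (2 * (2 * (2 * hanoi(1) + 1) + 1) + 1) + 1) + 1) + 1) + 1
Now compute bottom-up:
hanoi(1) = 1
hanoi(2) = 2 * 1 + 1 = 3
hanoi(3) = 2 * 3 + 1 = 7
hanoi(4) = 2 * 7 + 1 = 15
hanoi(5) = 2 * 15 + 1 = 31
hanoi(6) = 2 * 31 + 1 = 63
hanoi(7) = 2 * 63 + 1 = 127
hanoi(8) = 2 * 127 + 1 = 255
= 255


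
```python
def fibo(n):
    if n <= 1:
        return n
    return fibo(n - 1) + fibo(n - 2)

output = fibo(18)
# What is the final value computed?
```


fibo(18)
= fibo(17) + fibo(16)
= (fibo(16) + fibo(15)) + fibo(16)
Computing bottom-up: fibo(0)=0, fibo(1)=1, fibo(2)=1, fibo(3)=2, fibo(4)=3, fibo(5)=5, fibo(6)=8, fibo(7)=13, fibo(8)=21, fibo(9)=34, fibo(10)=55, fibo(11)=89, fibo(12)=144, fibo(13)=233, fibo(14)=377, fibo(15)=610, fibo(16)=987, fibo(17)=1597, fibo(18)=2584
= 2584


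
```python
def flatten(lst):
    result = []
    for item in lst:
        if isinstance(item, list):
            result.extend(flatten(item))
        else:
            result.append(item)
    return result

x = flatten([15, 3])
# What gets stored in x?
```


flatten([15, 3])
Processing each element:
  15 is not a list -> append 15
  3 is not a list -> append 3
= [15, 3]


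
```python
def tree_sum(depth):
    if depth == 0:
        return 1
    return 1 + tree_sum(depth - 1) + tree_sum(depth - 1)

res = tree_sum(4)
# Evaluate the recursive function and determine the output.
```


tree_sum(4)
= 1 + tree_sum(3) + tree_sum(3)
= 1 + 2 * tree_sum(3)
tree_sum(k) = 2^(k+1) - 1
tree_sum(0) = 1
tree_sum(1) = 3
tree_sum(2) = 7
tree_sum(3) = 15
tree_sum(4) = 31
tree_sum(4) = 2^5 - 1 = 31


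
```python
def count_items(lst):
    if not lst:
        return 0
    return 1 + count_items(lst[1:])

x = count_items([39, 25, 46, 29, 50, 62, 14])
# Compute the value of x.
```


count_items([39, 25, 46, 29, 50, 62, 14])
= 1 + count_items([25, 46, 29, 50, 62, 14])
= 1 + 1 + count_items([46, 29, 50, 62, 14])
= 1 + 1 + 1 + count_items([29, 50, 62, 14])
= 1 + 1 + 1 + 1 + count_items([50, 62, 14])
= 1 + 1 + 1 + 1 + 1 + count_items([62, 14])
= 1 + 1 + 1 + 1 + 1 + 1 + count_items([14])
= 1 + 1 + 1 + 1 + 1 + 1 + 1 + count_items([])
= 1 + 1 + 1 + 1 + 1 + 1 + 1 + 0
= 7


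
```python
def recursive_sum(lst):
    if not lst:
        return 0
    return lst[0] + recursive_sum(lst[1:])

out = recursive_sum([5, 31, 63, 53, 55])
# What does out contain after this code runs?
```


recursive_sum([5, 31, 63, 53, 55])
= 5 + recursive_sum([31, 63, 53, 55])
= 5 + 31 + recursive_sum([63, 53, 55])
= 5 + 31 + 63 + recursive_sum([53, 55])
= 5 + 31 + 63 + 53 + recursive_sum([55])
= 5 + 31 + 63 + 53 + 55 + recursive_sum([])
= 5 + 31 + 63 + 53 + 55 + 0
= 207


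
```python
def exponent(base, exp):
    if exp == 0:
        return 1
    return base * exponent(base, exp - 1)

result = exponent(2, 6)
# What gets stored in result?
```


exponent(2, 6)
= 2 * exponent(2, 5)
= 2 * 2 * exponent(2, 4)
= 2 * 2 * 2 * exponent(2, 3)
= 2 * 2 * 2 * 2 * exponent(2, 2)
= 2 * 2 * 2 * 2 * 2 * exponent(2, 1)
= 2 * 2 * 2 * 2 * 2 * 2 * exponent(2, 0)
= 2 * 2 * 2 * 2 * 2 * 2 * 1
= 64


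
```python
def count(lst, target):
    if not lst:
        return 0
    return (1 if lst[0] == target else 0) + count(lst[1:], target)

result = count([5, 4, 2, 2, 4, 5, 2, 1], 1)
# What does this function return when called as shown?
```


count([5, 4, 2, 2, 4, 5, 2, 1], 1)
lst[0]=5 != 1: 0 + count([4, 2, 2, 4, 5, 2, 1], 1)
lst[0]=4 != 1: 0 + count([2, 2, 4, 5, 2, 1], 1)
lst[0]=2 != 1: 0 + count([2, 4, 5, 2, 1], 1)
lst[0]=2 != 1: 0 + count([4, 5, 2, 1], 1)
lst[0]=4 != 1: 0 + count([5, 2, 1], 1)
lst[0]=5 != 1: 0 + count([2, 1], 1)
lst[0]=2 != 1: 0 + count([1], 1)
lst[0]=1 == 1: 1 + count([], 1)
= 1


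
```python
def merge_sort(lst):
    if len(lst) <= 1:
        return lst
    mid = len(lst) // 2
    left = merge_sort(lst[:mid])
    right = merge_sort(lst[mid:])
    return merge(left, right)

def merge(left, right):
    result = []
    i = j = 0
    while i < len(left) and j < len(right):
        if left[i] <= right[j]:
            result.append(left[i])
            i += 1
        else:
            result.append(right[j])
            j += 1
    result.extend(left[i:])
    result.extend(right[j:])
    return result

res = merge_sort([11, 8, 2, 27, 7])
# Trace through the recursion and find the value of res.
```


merge_sort([11, 8, 2, 27, 7])
Split into [11, 8] and [2, 27, 7]
Left sorted: [8, 11]
Right sorted: [2, 7, 27]
Merge [8, 11] and [2, 7, 27]
= [2, 7, 8, 11, 27]


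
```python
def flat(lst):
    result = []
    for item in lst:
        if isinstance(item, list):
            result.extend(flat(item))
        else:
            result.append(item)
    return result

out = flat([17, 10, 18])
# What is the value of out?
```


flat([17, 10, 18])
Processing each element:
  17 is not a list -> append 17
  10 is not a list -> append 10
  18 is not a list -> append 18
= [17, 10, 18]


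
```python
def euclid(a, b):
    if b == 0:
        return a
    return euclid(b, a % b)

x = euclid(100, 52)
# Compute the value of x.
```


euclid(100, 52)
= euclid(52, 100 % 52) = euclid(52, 48)
= euclid(48, 52 % 48) = euclid(48, 4)
= euclid(4, 48 % 4) = euclid(4, 0)
b == 0, return a = 4


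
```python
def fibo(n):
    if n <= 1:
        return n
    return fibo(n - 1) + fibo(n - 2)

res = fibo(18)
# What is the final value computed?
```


fibo(18)
= fibo(17) + fibo(16)
= (fibo(16) + fibo(15)) + fibo(16)
Computing bottom-up: fibo(0)=0, fibo(1)=1, fibo(2)=1, fibo(3)=2, fibo(4)=3, fibo(5)=5, fibo(6)=8, fibo(7)=13, fibo(8)=21, fibo(9)=34, fibo(10)=55, fibo(11)=89, fibo(12)=144, fibo(13)=233, fibo(14)=377, fibo(15)=610, fibo(16)=987, fibo(17)=1597, fibo(18)=2584
= 2584


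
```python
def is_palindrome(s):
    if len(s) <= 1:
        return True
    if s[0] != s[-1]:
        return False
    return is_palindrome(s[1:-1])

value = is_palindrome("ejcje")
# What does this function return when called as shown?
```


is_palindrome("ejcje")
"ejcje": s[0]='e' == s[-1]='e' -> is_palindrome("jcj")
"jcj": s[0]='j' == s[-1]='j' -> is_palindrome("c")
"c": len <= 1 -> True
= True


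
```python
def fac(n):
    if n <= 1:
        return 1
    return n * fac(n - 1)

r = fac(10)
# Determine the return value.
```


fac(10)
= 10 * fac(9)
= 10 * 9 * fac(8)
= 10 * 9 * 8 * fac(7)
= 10 * 9 * 8 * 7 * fac(6)
= 10 * 9 * 8 * 7 * 6 * fac(5)
= 10 * 9 * 8 * 7 * 6 * 5 * fac(4)
= 10 * 9 * 8 * 7 * 6 * 5 * 4 * fac(3)
= 10 * 9 * 8 * 7 * 6 * 5 * 4 * 3 * fac(2)
= 10 * 9 * 8 * 7 * 6 * 5 * 4 * 3 * 2 * fac(1)
= 10 * 9 * 8 * 7 * 6 * 5 * 4 * 3 * 2 * 1
= 3628800


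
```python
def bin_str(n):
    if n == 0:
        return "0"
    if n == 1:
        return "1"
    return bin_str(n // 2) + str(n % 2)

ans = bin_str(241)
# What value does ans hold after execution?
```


bin_str(241)
= bin_str(120) + "1"
= bin_str(60) + "0" + "1"
= bin_str(30) + "0" + "0" + "1"
= bin_str(15) + "0" + "0" + "0" + "1"
= bin_str(7) + "1" + "0" + "0" + "0" + "1"
= bin_str(3) + "1" + "1" + "0" + "0" + "0" + "1"
= bin_str(1) + "1" + "1" + "1" + "0" + "0" + "0" + "1"
= "1" + "1" + "1" + "1" + "0" + "0" + "0" + "1"
= "11110001"


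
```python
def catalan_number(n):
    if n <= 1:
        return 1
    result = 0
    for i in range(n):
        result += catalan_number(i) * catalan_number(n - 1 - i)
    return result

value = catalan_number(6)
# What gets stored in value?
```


catalan_number(6)
= sum of catalan_number(i) * catalan_number(6-1-i) for i in 0..5
First compute sub-values bottom-up:
  catalan_number(0) = 1, catalan_number(1) = 1
  catalan_number(2) = 1*1 + 1*1 = 2
  catalan_number(3) = 1*2 + 1*1 + 2*1 = 5
  catalan_number(4) = 1*5 + 1*2 + 2*1 + 5*1 = 14
  catalan_number(5) = 1*14 + 1*5 + 2*2 + 5*1 + 14*1 = 42
Now catalan_number(6):
  catalan_number(0)*catalan_number(5) = 1*42 = 42
  catalan_number(1)*catalan_number(4) = 1*14 = 14
  catalan_number(2)*catalan_number(3) = 2*5 = 10
  catalan_number(3)*catalan_number(2) = 5*2 = 10
  catalan_number(4)*catalan_number(1) = 14*1 = 14
  catalan_number(5)*catalan_number(0) = 42*1 = 42
= 42 + 14 + 10 + 10 + 14 + 42
= 132


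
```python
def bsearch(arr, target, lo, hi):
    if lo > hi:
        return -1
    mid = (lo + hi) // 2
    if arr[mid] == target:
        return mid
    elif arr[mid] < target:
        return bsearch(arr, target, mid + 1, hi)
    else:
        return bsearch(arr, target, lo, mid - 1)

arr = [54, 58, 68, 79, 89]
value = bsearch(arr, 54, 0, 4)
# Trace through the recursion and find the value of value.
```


bsearch(arr, 54, 0, 4)
lo=0, hi=4, mid=2, arr[mid]=68
68 > 54, search left half
lo=0, hi=1, mid=0, arr[mid]=54
arr[0] == 54, found at index 0
= 0


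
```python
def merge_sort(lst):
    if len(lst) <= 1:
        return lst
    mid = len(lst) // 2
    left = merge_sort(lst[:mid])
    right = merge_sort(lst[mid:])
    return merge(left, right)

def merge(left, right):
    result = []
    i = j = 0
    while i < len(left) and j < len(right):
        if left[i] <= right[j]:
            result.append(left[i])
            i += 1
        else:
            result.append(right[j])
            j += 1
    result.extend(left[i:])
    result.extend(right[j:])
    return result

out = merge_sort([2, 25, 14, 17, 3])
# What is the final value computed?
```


merge_sort([2, 25, 14, 17, 3])
Split into [2, 25] and [14, 17, 3]
Left sorted: [2, 25]
Right sorted: [3, 14, 17]
Merge [2, 25] and [3, 14, 17]
= [2, 3, 14, 17, 25]


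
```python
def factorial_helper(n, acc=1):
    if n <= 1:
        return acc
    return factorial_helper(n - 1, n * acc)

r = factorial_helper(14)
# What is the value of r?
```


factorial_helper(14, 1)
= factorial_helper(13, 14 * 1) = factorial_helper(13, 14)
= factorial_helper(12, 13 * 14) = factorial_helper(12, 182)
= factorial_helper(11, 12 * 182) = factorial_helper(11, 2184)
= factorial_helper(10, 11 * 2184) = factorial_helper(10, 24024)
= factorial_helper(9, 10 * 24024) = factorial_helper(9, 240240)
= factorial_helper(8, 9 * 240240) = factorial_helper(8, 2162160)
= factorial_helper(7, 8 * 2162160) = factorial_helper(7, 17297280)
= factorial_helper(6, 7 * 17297280) = factorial_helper(6, 121080960)
= factorial_helper(5, 6 * 121080960) = factorial_helper(5, 726485760)
= factorial_helper(4, 5 * 726485760) = factorial_helper(4, 3632428800)
= factorial_helper(3, 4 * 3632428800) = factorial_helper(3, 14529715200)
= factorial_helper(2, 3 * 14529715200) = factorial_helper(2, 43589145600)
= factorial_helper(1, 2 * 43589145600) = factorial_helper(1, 87178291200)
n <= 1, return acc = 87178291200


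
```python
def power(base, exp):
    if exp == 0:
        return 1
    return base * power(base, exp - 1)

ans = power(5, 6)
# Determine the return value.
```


power(5, 6)
= 5 * power(5, 5)
= 5 * 5 * power(5, 4)
= 5 * 5 * 5 * power(5, 3)
= 5 * 5 * 5 * 5 * power(5, 2)
= 5 * 5 * 5 * 5 * 5 * power(5, 1)
= 5 * 5 * 5 * 5 * 5 * 5 * power(5, 0)
= 5 * 5 * 5 * 5 * 5 * 5 * 1
= 15625


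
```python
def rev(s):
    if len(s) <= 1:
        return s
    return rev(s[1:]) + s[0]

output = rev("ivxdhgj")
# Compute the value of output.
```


rev("ivxdhgj")
= rev("vxdhgj") + "i"
= rev("xdhgj") + "v" + "i"
= rev("dhgj") + "x" + "v" + "i"
= rev("hgj") + "d" + "x" + "v" + "i"
= rev("gj") + "h" + "d" + "x" + "v" + "i"
= rev("j") + "g" + "h" + "d" + "x" + "v" + "i"
= "j" + "g" + "h" + "d" + "x" + "v" + "i"
= "jghdxvi"


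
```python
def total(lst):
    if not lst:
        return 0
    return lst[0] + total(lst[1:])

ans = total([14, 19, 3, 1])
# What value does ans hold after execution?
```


total([14, 19, 3, 1])
= 14 + total([19, 3, 1])
= 14 + 19 + total([3, 1])
= 14 + 19 + 3 + total([1])
= 14 + 19 + 3 + 1 + total([])
= 14 + 19 + 3 + 1 + 0
= 37


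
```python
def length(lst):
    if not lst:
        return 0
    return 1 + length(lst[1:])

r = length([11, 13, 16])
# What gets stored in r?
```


length([11, 13, 16])
= 1 + length([13, 16])
= 1 + 1 + length([16])
= 1 + 1 + 1 + length([])
= 1 + 1 + 1 + 0
= 3


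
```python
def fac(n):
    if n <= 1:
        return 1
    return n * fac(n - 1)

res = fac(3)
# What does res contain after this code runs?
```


fac(3)
= 3 * fac(2)
= 3 * 2 * fac(1)
= 3 * 2 * 1
= 6


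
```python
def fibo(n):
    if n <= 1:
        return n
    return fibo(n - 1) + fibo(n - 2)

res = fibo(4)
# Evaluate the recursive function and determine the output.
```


fibo(4)
= fibo(3) + fibo(2)
= (fibo(2) + fibo(1)) + fibo(2)
Computing bottom-up: fibo(0)=0, fibo(1)=1, fibo(2)=1, fibo(3)=2, fibo(4)=3
= 3


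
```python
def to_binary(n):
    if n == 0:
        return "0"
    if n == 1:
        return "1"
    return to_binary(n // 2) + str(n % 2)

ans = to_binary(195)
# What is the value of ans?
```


to_binary(195)
= to_binary(97) + "1"
= to_binary(48) + "1" + "1"
= to_binary(24) + "0" + "1" + "1"
= to_binary(12) + "0" + "0" + "1" + "1"
= to_binary(6) + "0" + "0" + "0" + "1" + "1"
= to_binary(3) + "0" + "0" + "0" + "0" + "1" + "1"
= to_binary(1) + "1" + "0" + "0" + "0" + "0" + "1" + "1"
= "1" + "1" + "0" + "0" + "0" + "0" + "1" + "1"
= "11000011"


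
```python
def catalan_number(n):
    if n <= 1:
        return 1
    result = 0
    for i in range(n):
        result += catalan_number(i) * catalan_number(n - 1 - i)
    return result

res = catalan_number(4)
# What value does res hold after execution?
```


catalan_number(4)
= sum of catalan_number(i) * catalan_number(4-1-i) for i in 0..3
First compute sub-values bottom-up:
  catalan_number(0) = 1, catalan_number(1) = 1
  catalan_number(2) = 1*1 + 1*1 = 2
  catalan_number(3) = 1*2 + 1*1 + 2*1 = 5
Now catalan_number(4):
  catalan_number(0)*catalan_number(3) = 1*5 = 5
  catalan_number(1)*catalan_number(2) = 1*2 = 2
  catalan_number(2)*catalan_number(1) = 2*1 = 2
  catalan_number(3)*catalan_number(0) = 5*1 = 5
= 5 + 2 + 2 + 5
= 14


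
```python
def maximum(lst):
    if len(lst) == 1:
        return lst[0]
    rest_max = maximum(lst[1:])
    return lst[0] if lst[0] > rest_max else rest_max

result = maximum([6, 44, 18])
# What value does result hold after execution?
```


maximum([6, 44, 18])
= compare 6 with maximum([44, 18])
= compare 44 with maximum([18])
Base: maximum([18]) = 18
compare 44 with 18: max = 44
compare 6 with 44: max = 44
= 44


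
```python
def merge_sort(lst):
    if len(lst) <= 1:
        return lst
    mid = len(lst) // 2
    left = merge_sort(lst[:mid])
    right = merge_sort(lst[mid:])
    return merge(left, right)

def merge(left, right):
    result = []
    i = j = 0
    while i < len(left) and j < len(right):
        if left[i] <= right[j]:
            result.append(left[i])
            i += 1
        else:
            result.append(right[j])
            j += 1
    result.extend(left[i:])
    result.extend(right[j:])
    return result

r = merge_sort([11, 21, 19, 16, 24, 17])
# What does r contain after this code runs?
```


merge_sort([11, 21, 19, 16, 24, 17])
Split into [11, 21, 19] and [16, 24, 17]
Left sorted: [11, 19, 21]
Right sorted: [16, 17, 24]
Merge [11, 19, 21] and [16, 17, 24]
= [11, 16, 17, 19, 21, 24]


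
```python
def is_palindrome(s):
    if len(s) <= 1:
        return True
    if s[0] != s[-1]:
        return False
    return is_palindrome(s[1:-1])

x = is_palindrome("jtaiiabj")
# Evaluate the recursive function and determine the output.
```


is_palindrome("jtaiiabj")
"jtaiiabj": s[0]='j' == s[-1]='j' -> is_palindrome("taiiab")
"taiiab": s[0]='t' != s[-1]='b' -> False
= False


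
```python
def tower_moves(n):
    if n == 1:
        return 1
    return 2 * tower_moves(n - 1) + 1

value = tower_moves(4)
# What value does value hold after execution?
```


tower_moves(4)
= 2 * tower_moves(3) + 1
= 2 * (2 * tower_moves(2) + 1) + 1
= 2 * (2 * (2 * tower_moves(1) + 1) + 1) + 1
Now compute bottom-up:
tower_moves(1) = 1
tower_moves(2) = 2 * 1 + 1 = 3
tower_moves(3) = 2 * 3 + 1 = 7
tower_moves(4) = 2 * 7 + 1 = 15
= 15


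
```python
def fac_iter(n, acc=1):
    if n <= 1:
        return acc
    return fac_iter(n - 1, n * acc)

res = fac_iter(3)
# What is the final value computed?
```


fac_iter(3, 1)
= fac_iter(2, 3 * 1) = fac_iter(2, 3)
= fac_iter(1, 2 * 3) = fac_iter(1, 6)
n <= 1, return acc = 6


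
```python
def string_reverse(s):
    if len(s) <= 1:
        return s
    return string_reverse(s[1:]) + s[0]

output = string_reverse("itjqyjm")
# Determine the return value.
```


string_reverse("itjqyjm")
= string_reverse("tjqyjm") + "i"
= string_reverse("jqyjm") + "t" + "i"
= string_reverse("qyjm") + "j" + "t" + "i"
= string_reverse("yjm") + "q" + "j" + "t" + "i"
= string_reverse("jm") + "y" + "q" + "j" + "t" + "i"
= string_reverse("m") + "j" + "y" + "q" + "j" + "t" + "i"
= "m" + "j" + "y" + "q" + "j" + "t" + "i"
= "mjyqjti"


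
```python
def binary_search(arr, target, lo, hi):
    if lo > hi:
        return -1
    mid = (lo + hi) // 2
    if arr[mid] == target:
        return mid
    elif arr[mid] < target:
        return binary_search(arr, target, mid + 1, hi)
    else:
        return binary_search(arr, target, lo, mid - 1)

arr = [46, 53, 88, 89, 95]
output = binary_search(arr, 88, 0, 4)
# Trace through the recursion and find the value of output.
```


binary_search(arr, 88, 0, 4)
lo=0, hi=4, mid=2, arr[mid]=88
arr[2] == 88, found at index 2
= 2
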